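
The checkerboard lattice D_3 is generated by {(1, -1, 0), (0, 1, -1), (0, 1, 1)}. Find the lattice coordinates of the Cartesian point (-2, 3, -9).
-2b₁ + 5b₂ - 4b₃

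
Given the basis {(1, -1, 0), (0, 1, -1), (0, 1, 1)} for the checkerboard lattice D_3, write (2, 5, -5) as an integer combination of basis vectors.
2b₁ + 6b₂ + b₃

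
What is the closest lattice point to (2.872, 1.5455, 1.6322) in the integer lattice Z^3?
(3, 2, 2)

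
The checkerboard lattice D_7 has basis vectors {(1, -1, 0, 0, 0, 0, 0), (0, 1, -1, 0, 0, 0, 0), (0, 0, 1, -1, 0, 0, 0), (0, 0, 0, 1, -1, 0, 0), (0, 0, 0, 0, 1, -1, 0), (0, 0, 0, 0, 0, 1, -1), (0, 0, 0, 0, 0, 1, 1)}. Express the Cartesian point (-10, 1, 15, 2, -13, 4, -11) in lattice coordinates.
-10b₁ - 9b₂ + 6b₃ + 8b₄ - 5b₅ + 5b₆ - 6b₇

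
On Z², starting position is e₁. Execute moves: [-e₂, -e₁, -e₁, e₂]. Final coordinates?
(-1, 0)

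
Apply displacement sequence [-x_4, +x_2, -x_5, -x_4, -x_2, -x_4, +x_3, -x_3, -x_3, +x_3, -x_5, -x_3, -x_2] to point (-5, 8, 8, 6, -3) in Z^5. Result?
(-5, 7, 7, 3, -5)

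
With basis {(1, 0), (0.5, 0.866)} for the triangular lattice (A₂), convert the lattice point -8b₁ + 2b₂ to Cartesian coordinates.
(-7, 1.732)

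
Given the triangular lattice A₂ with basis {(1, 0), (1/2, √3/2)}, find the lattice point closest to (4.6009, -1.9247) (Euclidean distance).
(5, -1.732)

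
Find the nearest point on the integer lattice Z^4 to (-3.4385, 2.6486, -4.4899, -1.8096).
(-3, 3, -4, -2)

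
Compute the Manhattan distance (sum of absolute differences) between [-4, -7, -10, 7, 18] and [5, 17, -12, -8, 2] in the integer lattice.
66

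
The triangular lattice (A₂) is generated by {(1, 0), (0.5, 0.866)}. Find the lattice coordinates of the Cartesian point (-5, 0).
-5b₁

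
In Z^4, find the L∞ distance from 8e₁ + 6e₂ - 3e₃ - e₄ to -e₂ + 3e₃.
8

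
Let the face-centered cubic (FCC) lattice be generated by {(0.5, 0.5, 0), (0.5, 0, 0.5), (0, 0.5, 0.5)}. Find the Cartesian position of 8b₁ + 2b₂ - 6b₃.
(5, 1, -2)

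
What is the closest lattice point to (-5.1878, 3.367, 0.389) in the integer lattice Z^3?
(-5, 3, 0)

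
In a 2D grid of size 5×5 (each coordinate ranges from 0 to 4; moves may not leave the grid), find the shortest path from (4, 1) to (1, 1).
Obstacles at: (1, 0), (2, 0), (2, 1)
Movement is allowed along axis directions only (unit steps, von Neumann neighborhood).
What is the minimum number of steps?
5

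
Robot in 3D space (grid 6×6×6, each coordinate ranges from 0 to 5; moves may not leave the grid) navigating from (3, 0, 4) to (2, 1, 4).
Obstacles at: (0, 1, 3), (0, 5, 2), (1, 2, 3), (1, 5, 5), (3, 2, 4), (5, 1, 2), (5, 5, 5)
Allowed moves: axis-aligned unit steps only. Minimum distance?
2
(one shortest path: (3, 0, 4) → (2, 0, 4) → (2, 1, 4))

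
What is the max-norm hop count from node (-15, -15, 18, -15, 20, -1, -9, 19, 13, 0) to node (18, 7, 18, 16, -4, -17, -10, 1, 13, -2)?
33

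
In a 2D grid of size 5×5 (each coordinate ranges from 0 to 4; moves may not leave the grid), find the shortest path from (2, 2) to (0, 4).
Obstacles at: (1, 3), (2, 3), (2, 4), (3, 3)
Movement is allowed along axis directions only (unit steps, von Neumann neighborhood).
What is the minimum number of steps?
4
(one shortest path: (2, 2) → (1, 2) → (0, 2) → (0, 3) → (0, 4))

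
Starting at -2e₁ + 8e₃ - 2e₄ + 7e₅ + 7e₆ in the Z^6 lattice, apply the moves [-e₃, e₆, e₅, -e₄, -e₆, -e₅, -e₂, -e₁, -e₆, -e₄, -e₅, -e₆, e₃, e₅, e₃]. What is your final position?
(-3, -1, 9, -4, 7, 5)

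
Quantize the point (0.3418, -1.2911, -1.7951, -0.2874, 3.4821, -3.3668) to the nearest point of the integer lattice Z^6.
(0, -1, -2, 0, 3, -3)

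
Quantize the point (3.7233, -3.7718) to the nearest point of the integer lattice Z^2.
(4, -4)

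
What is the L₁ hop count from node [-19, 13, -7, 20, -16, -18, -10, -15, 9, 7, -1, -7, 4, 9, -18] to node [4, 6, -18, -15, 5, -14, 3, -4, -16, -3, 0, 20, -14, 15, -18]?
212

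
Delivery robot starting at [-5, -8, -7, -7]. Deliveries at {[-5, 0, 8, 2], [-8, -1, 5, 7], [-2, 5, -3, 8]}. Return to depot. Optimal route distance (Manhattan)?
100
(one optimal route: (-5, -8, -7, -7) → (-5, 0, 8, 2) → (-8, -1, 5, 7) → (-2, 5, -3, 8) → (-5, -8, -7, -7))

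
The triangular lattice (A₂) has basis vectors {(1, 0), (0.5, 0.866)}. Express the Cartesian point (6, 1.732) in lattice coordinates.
5b₁ + 2b₂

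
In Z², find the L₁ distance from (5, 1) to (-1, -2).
9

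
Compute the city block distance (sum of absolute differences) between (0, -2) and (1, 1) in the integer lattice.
4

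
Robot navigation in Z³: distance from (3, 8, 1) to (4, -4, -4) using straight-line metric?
13.0384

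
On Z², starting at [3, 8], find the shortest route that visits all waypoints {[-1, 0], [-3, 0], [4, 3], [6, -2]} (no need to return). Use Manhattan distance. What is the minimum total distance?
24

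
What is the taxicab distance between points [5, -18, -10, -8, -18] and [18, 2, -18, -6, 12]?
73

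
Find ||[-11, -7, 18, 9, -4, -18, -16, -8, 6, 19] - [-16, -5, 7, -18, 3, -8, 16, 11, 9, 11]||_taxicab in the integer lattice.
124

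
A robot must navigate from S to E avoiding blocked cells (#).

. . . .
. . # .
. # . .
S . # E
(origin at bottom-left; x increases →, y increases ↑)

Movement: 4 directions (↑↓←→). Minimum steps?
9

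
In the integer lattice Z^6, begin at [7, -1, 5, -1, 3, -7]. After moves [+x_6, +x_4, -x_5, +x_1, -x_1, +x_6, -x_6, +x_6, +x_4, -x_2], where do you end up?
(7, -2, 5, 1, 2, -5)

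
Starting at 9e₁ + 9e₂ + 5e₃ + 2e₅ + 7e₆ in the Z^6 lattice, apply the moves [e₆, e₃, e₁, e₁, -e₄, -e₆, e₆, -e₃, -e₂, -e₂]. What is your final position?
(11, 7, 5, -1, 2, 8)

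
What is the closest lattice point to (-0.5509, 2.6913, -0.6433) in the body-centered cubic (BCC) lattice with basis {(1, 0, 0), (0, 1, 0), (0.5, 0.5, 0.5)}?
(-0.5, 2.5, -0.5)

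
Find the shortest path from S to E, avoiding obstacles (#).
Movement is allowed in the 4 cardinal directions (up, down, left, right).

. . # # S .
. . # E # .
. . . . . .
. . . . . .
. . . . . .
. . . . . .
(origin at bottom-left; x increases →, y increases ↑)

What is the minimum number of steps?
6
(one shortest path: (4, 5) → (5, 5) → (5, 4) → (5, 3) → (4, 3) → (3, 3) → (3, 4))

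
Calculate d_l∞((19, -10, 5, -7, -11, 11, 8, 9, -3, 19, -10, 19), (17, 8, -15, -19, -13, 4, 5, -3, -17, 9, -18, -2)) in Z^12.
21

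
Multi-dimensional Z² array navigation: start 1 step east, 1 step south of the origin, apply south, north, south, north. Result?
(1, -1)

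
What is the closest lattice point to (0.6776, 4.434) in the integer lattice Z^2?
(1, 4)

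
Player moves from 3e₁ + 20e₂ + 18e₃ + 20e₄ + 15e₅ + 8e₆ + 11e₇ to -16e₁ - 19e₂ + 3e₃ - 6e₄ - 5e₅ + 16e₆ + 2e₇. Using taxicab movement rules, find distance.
136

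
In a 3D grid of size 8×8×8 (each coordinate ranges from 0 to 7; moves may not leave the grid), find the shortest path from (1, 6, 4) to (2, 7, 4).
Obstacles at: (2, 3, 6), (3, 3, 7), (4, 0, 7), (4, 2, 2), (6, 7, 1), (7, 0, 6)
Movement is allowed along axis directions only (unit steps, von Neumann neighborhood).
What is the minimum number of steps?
2
(one shortest path: (1, 6, 4) → (2, 6, 4) → (2, 7, 4))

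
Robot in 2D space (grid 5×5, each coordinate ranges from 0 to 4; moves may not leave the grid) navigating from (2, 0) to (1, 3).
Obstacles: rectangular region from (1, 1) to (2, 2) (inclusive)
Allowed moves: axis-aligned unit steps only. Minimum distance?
6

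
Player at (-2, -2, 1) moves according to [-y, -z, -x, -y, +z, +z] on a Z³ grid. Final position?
(-3, -4, 2)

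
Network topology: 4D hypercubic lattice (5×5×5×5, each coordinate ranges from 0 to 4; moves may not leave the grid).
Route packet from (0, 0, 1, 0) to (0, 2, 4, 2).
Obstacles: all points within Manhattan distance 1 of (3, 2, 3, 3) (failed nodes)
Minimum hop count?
7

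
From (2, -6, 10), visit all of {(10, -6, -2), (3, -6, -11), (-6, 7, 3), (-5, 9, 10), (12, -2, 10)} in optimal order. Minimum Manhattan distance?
94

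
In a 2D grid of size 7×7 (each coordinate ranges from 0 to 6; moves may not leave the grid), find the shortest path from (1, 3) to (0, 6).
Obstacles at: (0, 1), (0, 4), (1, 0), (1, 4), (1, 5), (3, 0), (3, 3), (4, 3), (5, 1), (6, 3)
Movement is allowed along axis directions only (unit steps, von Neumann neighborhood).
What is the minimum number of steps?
6
(one shortest path: (1, 3) → (2, 3) → (2, 4) → (2, 5) → (2, 6) → (1, 6) → (0, 6))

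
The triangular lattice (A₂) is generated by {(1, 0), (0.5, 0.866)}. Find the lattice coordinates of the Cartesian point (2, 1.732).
b₁ + 2b₂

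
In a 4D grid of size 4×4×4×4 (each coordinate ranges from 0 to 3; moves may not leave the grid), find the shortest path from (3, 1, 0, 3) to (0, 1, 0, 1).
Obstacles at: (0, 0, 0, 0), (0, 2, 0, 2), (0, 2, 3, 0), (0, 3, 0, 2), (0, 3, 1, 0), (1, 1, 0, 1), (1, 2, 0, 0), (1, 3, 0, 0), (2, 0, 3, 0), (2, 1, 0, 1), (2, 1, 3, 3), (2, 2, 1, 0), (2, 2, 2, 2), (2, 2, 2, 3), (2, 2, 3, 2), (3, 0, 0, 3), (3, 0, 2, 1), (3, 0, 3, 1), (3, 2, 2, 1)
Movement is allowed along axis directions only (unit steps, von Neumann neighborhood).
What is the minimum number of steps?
5
(one shortest path: (3, 1, 0, 3) → (2, 1, 0, 3) → (1, 1, 0, 3) → (0, 1, 0, 3) → (0, 1, 0, 2) → (0, 1, 0, 1))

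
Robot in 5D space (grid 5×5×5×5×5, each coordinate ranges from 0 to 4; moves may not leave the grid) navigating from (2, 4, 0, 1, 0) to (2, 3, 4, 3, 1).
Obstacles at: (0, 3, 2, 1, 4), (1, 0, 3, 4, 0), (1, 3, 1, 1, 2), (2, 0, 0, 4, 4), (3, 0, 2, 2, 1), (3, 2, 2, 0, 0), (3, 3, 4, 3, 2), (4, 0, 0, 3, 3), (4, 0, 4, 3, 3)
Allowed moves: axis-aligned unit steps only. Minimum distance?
8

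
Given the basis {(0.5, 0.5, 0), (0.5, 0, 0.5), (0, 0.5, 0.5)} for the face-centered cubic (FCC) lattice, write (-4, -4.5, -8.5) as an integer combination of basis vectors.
-8b₂ - 9b₃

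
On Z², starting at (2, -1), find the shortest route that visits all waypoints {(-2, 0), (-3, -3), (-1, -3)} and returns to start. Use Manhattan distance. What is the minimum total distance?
16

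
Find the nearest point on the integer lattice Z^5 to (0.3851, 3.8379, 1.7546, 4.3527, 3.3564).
(0, 4, 2, 4, 3)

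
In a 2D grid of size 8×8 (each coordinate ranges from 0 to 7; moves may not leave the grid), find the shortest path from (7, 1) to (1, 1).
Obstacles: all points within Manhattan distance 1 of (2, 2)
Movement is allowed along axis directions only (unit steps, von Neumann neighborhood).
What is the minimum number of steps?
8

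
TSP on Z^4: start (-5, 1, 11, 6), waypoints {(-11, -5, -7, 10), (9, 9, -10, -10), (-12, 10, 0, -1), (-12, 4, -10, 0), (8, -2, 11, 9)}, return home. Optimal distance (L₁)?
186
(one optimal route: (-5, 1, 11, 6) → (-11, -5, -7, 10) → (-12, 4, -10, 0) → (-12, 10, 0, -1) → (9, 9, -10, -10) → (8, -2, 11, 9) → (-5, 1, 11, 6))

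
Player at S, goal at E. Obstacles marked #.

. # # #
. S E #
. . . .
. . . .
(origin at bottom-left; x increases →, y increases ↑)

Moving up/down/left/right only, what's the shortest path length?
1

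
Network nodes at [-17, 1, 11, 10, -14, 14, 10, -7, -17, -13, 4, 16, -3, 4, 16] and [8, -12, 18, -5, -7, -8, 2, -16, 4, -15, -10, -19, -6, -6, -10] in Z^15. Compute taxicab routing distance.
217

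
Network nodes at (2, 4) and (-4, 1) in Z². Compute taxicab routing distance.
9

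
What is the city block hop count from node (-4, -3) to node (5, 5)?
17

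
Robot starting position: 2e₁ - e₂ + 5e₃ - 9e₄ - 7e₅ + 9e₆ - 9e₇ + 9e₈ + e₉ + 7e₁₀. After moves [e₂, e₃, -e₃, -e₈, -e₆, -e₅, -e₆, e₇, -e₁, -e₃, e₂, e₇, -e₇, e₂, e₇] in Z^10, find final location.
(1, 2, 4, -9, -8, 7, -7, 8, 1, 7)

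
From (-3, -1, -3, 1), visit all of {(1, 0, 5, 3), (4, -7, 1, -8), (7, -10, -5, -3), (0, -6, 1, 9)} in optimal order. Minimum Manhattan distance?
71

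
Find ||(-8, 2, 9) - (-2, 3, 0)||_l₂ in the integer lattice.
10.8628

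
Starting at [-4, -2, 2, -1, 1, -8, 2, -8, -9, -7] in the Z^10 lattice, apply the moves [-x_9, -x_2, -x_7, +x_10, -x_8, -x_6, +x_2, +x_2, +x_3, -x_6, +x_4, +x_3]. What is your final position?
(-4, -1, 4, 0, 1, -10, 1, -9, -10, -6)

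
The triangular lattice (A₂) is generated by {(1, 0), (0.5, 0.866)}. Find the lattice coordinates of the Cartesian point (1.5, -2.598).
3b₁ - 3b₂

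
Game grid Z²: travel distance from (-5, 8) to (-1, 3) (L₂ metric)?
6.40312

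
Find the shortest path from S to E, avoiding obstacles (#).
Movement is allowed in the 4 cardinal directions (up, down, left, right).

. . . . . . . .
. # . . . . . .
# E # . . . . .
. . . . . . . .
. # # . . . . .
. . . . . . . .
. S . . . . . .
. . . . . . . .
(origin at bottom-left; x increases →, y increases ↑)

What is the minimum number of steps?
6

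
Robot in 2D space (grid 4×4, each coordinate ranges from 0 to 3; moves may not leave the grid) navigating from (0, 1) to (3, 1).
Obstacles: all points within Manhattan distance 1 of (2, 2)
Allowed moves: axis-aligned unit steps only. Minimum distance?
5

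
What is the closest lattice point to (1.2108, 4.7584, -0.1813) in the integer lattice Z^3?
(1, 5, 0)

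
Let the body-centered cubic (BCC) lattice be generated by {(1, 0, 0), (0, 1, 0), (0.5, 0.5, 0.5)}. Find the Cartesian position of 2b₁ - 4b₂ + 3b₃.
(3.5, -2.5, 1.5)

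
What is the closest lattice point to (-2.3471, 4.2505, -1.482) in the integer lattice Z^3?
(-2, 4, -1)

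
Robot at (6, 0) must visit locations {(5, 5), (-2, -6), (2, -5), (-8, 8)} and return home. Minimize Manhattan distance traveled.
56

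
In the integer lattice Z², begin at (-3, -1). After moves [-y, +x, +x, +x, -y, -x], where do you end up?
(-1, -3)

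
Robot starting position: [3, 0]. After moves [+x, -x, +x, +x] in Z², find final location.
(5, 0)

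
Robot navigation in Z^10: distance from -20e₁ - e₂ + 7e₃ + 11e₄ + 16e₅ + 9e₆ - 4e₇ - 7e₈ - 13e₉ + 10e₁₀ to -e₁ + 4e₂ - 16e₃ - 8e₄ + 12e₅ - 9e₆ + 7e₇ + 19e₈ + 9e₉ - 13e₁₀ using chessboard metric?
26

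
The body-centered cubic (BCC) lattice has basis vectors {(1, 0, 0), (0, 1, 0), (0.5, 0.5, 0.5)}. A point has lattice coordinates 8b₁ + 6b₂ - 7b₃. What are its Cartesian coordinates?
(4.5, 2.5, -3.5)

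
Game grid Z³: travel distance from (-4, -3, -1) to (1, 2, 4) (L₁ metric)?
15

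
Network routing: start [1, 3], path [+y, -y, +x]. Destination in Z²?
(2, 3)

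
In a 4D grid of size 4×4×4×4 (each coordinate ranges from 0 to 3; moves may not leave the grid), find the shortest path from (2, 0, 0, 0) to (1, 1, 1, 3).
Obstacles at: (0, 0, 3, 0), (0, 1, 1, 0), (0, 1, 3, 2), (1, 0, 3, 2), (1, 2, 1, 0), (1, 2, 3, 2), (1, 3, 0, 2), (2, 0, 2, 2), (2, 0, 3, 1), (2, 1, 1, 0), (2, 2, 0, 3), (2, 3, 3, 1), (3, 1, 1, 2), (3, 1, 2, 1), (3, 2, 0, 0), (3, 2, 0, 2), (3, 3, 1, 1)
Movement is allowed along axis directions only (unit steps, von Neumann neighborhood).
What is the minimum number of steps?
6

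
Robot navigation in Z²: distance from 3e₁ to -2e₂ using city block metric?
5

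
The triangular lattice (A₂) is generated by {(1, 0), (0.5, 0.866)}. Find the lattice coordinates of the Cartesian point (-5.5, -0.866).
-5b₁ - b₂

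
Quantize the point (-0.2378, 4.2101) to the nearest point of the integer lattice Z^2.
(0, 4)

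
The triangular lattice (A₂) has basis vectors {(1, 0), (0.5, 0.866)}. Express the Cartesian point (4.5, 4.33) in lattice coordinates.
2b₁ + 5b₂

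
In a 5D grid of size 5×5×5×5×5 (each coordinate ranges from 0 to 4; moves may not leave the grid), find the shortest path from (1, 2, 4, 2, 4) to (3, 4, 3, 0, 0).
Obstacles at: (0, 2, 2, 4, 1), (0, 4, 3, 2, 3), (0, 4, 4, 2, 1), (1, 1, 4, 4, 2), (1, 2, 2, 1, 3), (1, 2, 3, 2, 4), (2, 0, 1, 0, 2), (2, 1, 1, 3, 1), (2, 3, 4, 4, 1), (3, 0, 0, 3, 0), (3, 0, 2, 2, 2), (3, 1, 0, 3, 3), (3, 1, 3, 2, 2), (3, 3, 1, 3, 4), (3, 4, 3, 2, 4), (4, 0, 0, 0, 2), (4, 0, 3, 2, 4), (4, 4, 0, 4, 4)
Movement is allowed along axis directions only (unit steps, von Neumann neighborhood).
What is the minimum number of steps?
11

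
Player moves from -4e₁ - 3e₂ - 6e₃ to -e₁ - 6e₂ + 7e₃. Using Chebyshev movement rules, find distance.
13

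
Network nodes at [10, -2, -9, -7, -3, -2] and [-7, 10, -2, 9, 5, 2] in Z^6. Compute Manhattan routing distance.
64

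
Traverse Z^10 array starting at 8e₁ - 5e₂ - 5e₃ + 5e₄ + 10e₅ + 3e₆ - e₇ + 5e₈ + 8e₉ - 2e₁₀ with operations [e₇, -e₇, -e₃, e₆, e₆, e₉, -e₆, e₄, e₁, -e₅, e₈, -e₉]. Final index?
(9, -5, -6, 6, 9, 4, -1, 6, 8, -2)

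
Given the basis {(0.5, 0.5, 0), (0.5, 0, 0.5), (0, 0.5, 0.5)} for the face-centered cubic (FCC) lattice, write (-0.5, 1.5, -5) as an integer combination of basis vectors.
6b₁ - 7b₂ - 3b₃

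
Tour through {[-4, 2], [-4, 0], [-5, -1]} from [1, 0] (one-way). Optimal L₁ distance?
11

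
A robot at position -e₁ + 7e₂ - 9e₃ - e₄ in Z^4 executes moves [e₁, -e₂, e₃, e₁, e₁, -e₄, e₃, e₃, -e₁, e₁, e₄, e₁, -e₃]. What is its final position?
(3, 6, -7, -1)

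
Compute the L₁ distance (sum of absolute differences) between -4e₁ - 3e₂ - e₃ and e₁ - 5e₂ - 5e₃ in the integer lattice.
11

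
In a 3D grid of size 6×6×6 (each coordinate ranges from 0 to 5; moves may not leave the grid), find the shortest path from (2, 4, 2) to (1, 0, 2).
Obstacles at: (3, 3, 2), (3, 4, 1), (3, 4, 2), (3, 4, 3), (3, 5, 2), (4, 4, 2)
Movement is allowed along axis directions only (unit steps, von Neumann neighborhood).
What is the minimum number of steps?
5
(one shortest path: (2, 4, 2) → (1, 4, 2) → (1, 3, 2) → (1, 2, 2) → (1, 1, 2) → (1, 0, 2))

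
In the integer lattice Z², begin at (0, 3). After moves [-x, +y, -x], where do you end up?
(-2, 4)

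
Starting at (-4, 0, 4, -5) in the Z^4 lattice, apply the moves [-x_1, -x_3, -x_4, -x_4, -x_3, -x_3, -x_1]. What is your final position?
(-6, 0, 1, -7)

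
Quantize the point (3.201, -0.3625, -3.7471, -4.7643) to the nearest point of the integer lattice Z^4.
(3, 0, -4, -5)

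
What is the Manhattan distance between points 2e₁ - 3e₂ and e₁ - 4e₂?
2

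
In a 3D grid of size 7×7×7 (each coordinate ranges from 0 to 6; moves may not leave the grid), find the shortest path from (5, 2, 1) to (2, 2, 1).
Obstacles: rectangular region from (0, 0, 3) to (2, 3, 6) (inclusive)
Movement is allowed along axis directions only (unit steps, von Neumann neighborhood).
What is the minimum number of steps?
3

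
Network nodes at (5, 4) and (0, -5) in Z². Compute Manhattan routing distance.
14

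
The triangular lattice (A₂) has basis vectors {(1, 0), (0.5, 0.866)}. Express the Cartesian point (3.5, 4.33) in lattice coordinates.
b₁ + 5b₂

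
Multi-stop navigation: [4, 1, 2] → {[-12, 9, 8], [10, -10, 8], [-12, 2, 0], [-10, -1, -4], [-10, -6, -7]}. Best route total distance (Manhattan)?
94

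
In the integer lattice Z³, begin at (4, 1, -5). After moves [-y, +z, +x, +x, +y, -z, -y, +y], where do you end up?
(6, 1, -5)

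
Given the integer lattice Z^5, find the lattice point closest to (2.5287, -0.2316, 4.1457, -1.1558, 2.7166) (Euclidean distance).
(3, 0, 4, -1, 3)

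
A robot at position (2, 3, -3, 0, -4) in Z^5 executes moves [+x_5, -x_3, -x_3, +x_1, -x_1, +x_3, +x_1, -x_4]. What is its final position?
(3, 3, -4, -1, -3)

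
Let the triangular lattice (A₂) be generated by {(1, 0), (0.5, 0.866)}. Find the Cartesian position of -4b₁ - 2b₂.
(-5, -1.732)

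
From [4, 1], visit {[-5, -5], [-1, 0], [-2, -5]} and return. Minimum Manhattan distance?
30
(one optimal route: (4, 1) → (-5, -5) → (-2, -5) → (-1, 0) → (4, 1))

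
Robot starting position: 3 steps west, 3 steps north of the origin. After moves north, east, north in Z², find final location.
(-2, 5)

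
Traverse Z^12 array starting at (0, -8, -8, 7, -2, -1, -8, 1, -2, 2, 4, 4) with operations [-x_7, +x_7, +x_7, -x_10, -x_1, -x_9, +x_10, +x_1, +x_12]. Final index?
(0, -8, -8, 7, -2, -1, -7, 1, -3, 2, 4, 5)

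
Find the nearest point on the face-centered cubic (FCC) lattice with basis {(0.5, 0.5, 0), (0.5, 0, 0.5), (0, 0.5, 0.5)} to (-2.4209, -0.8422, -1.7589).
(-2.5, -1, -1.5)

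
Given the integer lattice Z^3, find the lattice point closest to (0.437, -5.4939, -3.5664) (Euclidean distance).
(0, -5, -4)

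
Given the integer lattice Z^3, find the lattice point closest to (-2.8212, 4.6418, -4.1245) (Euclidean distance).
(-3, 5, -4)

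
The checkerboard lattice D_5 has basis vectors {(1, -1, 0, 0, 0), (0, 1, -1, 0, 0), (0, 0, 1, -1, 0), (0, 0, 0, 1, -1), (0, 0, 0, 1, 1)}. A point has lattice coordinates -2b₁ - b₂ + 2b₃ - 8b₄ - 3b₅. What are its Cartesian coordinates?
(-2, 1, 3, -13, 5)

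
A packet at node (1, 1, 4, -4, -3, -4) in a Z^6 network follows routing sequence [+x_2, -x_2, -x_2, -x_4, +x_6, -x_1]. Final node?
(0, 0, 4, -5, -3, -3)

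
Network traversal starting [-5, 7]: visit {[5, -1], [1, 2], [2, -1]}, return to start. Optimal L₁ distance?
36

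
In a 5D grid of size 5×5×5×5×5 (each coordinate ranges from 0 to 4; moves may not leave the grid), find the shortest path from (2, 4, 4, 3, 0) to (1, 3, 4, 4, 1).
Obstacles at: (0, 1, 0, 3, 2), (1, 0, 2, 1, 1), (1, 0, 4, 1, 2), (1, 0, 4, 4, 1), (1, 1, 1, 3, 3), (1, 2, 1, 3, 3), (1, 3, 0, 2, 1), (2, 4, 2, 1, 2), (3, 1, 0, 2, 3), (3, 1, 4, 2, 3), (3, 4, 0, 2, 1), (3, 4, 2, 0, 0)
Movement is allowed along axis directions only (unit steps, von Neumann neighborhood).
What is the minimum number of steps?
4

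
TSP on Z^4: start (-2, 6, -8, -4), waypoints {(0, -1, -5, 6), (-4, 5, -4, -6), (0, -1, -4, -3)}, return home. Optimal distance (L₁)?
54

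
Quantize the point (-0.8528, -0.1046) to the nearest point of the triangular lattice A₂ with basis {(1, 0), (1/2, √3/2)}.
(-1, 0)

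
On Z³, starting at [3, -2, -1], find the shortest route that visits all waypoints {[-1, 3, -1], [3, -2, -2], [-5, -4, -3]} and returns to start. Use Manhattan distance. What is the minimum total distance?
34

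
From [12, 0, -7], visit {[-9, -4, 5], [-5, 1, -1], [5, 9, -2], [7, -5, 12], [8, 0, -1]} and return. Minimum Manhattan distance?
108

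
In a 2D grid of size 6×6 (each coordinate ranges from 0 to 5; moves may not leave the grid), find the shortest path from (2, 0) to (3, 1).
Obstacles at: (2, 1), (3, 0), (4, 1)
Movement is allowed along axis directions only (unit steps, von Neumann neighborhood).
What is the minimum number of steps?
6
(one shortest path: (2, 0) → (1, 0) → (1, 1) → (1, 2) → (2, 2) → (3, 2) → (3, 1))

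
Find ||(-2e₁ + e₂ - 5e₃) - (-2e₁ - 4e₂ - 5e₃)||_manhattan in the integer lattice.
5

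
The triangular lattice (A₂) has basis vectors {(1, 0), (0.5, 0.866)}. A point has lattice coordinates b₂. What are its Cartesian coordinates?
(0.5, 0.866)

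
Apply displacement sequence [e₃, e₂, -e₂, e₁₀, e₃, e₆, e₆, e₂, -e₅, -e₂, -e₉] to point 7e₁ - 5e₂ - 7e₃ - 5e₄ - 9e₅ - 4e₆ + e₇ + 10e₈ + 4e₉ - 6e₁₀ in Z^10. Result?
(7, -5, -5, -5, -10, -2, 1, 10, 3, -5)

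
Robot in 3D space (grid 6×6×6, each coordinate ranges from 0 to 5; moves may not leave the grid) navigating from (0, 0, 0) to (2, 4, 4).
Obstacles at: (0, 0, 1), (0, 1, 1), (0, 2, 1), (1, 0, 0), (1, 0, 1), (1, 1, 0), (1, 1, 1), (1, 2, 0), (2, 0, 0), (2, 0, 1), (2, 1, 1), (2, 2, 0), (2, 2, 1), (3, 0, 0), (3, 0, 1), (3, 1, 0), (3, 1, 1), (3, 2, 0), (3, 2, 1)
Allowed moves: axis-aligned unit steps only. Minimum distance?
10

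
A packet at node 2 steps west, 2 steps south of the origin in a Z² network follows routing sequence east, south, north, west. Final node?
(-2, -2)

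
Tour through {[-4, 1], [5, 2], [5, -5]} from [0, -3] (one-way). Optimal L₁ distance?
24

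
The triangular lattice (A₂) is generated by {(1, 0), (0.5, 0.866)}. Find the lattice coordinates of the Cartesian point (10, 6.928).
6b₁ + 8b₂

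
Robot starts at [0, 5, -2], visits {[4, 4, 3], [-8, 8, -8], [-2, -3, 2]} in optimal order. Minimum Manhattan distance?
51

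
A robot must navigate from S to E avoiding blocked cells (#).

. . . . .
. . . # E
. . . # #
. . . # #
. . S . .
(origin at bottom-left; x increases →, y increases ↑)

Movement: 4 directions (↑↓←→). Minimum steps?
7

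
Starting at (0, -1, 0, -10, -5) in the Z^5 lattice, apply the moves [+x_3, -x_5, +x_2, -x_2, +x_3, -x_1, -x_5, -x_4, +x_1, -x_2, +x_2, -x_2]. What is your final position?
(0, -2, 2, -11, -7)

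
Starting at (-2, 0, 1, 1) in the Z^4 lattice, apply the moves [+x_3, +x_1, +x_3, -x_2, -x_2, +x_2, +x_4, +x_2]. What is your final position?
(-1, 0, 3, 2)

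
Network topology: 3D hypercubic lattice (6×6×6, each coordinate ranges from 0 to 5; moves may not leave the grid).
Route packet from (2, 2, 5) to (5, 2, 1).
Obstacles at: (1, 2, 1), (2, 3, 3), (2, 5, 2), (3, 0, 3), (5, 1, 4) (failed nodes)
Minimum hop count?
7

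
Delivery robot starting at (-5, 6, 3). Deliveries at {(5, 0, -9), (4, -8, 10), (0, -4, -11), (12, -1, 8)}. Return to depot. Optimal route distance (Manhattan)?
112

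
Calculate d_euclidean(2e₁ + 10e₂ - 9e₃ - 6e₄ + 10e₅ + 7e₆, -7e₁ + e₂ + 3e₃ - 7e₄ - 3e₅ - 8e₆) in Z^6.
26.4764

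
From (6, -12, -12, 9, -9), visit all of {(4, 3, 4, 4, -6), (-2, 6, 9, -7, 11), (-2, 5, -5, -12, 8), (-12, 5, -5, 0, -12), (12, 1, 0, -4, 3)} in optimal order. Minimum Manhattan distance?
176
(one optimal route: (6, -12, -12, 9, -9) → (4, 3, 4, 4, -6) → (12, 1, 0, -4, 3) → (-2, 6, 9, -7, 11) → (-2, 5, -5, -12, 8) → (-12, 5, -5, 0, -12))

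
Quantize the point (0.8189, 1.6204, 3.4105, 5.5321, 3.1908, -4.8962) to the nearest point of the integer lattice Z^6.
(1, 2, 3, 6, 3, -5)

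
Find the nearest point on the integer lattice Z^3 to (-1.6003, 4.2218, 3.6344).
(-2, 4, 4)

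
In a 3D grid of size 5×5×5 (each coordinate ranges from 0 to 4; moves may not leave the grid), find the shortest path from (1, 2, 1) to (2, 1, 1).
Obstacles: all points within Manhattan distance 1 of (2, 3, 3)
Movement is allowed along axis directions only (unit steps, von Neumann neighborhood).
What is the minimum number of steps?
2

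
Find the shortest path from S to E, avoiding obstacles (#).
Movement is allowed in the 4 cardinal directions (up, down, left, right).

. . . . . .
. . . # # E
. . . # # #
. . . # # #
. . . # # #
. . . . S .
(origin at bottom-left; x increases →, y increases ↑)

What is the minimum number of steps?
11
(one shortest path: (4, 0) → (3, 0) → (2, 0) → (2, 1) → (2, 2) → (2, 3) → (2, 4) → (2, 5) → (3, 5) → (4, 5) → (5, 5) → (5, 4))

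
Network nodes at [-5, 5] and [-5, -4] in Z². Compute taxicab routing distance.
9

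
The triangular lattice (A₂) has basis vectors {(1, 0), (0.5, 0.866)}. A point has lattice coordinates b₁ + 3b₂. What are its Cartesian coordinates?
(2.5, 2.598)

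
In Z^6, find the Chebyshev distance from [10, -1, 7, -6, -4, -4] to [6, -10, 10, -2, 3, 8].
12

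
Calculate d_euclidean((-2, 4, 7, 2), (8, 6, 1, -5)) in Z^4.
13.7477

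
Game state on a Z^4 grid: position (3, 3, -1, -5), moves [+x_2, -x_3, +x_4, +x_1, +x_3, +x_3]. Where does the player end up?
(4, 4, 0, -4)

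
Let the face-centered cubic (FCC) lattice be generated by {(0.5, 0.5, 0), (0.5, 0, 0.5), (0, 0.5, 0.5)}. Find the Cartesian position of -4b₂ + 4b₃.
(-2, 2, 0)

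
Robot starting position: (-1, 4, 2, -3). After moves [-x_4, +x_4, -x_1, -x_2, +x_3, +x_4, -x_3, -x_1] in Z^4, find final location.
(-3, 3, 2, -2)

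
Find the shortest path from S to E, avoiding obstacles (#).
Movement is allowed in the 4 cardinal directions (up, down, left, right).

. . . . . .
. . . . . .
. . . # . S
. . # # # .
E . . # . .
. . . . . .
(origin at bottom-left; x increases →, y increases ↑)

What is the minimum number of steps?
9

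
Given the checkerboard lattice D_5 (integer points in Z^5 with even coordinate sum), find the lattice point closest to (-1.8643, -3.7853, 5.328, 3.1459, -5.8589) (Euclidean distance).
(-2, -4, 5, 3, -6)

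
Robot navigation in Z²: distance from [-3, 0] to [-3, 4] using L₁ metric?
4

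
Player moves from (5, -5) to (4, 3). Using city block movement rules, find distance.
9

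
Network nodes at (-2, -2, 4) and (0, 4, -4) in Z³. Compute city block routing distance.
16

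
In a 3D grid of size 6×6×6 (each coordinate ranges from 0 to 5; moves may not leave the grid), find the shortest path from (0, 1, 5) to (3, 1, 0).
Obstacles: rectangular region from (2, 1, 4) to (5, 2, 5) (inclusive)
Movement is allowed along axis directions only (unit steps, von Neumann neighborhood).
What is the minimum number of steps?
8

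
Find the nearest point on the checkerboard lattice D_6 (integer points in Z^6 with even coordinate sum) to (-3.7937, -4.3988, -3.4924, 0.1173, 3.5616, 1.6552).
(-4, -4, -4, 0, 4, 2)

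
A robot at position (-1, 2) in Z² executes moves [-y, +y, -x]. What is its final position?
(-2, 2)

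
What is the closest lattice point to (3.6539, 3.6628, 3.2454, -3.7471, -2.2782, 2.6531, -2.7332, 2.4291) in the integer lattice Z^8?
(4, 4, 3, -4, -2, 3, -3, 2)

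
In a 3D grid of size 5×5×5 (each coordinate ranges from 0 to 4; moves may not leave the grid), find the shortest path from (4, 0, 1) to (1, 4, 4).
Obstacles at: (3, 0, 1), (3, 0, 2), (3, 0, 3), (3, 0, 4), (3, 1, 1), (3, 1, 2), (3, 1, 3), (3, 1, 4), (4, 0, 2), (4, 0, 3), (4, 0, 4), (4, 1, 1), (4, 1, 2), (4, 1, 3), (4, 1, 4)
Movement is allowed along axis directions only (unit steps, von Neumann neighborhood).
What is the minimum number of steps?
12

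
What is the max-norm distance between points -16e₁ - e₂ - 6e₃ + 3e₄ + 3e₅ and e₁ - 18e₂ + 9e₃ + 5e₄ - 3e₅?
17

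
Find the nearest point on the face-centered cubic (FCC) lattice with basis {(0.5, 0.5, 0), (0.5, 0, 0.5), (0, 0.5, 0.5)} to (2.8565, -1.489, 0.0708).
(2.5, -1.5, 0)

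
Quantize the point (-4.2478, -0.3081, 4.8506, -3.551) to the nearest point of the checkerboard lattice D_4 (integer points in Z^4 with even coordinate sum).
(-4, 0, 5, -3)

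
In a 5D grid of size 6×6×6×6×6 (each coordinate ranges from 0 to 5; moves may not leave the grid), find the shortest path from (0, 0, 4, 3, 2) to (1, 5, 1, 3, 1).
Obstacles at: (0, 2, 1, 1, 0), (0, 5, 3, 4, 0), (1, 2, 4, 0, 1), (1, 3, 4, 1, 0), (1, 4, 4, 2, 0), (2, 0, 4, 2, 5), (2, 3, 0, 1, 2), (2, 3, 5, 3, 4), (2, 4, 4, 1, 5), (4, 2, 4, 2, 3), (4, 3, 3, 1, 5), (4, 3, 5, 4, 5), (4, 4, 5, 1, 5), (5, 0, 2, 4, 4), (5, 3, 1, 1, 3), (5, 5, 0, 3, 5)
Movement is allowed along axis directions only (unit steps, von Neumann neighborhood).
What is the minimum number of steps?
10
(one shortest path: (0, 0, 4, 3, 2) → (1, 0, 4, 3, 2) → (1, 1, 4, 3, 2) → (1, 2, 4, 3, 2) → (1, 3, 4, 3, 2) → (1, 4, 4, 3, 2) → (1, 5, 4, 3, 2) → (1, 5, 3, 3, 2) → (1, 5, 2, 3, 2) → (1, 5, 1, 3, 2) → (1, 5, 1, 3, 1))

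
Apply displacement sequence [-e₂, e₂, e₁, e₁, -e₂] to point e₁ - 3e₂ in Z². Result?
(3, -4)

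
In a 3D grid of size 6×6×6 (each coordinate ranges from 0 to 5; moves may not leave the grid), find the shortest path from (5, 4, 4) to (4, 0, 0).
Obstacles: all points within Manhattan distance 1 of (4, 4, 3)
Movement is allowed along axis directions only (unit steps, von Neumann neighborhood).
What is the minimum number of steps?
9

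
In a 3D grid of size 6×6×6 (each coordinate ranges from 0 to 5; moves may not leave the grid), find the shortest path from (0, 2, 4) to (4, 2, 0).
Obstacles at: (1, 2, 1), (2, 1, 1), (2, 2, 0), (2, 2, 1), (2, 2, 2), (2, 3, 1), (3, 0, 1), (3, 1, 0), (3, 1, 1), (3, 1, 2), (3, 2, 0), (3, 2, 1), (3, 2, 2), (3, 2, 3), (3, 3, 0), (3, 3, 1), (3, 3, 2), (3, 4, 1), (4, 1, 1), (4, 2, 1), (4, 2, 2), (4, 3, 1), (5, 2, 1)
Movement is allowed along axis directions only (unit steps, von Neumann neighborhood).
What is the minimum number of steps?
12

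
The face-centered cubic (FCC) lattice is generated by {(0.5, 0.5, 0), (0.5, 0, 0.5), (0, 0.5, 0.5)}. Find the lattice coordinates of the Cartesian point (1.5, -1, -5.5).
6b₁ - 3b₂ - 8b₃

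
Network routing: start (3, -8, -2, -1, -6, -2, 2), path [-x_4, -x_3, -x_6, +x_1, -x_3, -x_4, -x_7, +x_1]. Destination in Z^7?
(5, -8, -4, -3, -6, -3, 1)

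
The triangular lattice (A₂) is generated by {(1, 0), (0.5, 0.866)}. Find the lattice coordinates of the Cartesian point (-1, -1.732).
-2b₂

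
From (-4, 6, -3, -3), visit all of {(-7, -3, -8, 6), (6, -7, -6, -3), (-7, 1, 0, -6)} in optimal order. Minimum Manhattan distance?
66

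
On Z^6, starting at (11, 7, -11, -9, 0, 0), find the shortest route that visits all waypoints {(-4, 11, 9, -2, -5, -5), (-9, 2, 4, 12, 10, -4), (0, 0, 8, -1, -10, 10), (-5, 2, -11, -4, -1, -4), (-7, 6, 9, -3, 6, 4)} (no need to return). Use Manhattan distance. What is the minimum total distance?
181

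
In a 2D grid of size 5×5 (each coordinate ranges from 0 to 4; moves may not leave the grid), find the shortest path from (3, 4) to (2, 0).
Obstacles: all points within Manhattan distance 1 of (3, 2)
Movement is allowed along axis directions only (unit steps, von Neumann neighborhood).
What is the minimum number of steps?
7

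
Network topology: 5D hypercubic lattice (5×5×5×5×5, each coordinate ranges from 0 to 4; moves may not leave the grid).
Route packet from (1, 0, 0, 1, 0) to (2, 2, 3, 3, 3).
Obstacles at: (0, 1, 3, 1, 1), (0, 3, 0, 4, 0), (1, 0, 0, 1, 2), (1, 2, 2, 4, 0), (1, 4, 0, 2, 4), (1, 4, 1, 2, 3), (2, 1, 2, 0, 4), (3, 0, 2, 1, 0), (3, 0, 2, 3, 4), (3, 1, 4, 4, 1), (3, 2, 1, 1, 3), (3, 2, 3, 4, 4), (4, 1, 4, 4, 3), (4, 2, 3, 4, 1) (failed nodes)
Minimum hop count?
11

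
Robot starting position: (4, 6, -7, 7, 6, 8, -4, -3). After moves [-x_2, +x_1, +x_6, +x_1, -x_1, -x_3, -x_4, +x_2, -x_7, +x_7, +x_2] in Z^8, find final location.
(5, 7, -8, 6, 6, 9, -4, -3)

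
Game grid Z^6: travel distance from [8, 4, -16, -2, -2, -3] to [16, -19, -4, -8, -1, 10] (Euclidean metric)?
30.7083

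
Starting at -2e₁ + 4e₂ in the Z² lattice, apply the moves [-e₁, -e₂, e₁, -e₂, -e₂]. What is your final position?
(-2, 1)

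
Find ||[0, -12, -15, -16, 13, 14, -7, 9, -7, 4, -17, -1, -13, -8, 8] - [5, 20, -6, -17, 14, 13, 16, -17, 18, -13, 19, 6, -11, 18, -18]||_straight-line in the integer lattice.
77.1557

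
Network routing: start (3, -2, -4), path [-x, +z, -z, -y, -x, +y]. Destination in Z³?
(1, -2, -4)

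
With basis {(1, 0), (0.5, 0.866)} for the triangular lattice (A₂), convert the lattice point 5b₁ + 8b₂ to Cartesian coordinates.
(9, 6.928)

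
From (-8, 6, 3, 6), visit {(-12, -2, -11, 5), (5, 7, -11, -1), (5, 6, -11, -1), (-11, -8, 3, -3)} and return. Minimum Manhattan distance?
122
(one optimal route: (-8, 6, 3, 6) → (5, 7, -11, -1) → (5, 6, -11, -1) → (-12, -2, -11, 5) → (-11, -8, 3, -3) → (-8, 6, 3, 6))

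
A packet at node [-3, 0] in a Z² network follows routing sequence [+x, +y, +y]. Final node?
(-2, 2)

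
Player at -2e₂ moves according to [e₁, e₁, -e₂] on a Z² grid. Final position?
(2, -3)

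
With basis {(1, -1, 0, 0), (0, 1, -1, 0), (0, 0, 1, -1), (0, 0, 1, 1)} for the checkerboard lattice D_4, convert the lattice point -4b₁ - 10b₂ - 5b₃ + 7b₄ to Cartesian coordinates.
(-4, -6, 12, 12)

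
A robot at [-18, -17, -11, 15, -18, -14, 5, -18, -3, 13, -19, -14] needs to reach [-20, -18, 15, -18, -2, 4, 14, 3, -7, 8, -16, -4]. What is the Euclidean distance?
54.9727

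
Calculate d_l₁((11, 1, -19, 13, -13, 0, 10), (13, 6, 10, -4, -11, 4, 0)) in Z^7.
69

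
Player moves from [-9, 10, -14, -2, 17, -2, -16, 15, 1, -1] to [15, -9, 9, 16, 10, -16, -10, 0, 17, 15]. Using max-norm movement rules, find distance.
24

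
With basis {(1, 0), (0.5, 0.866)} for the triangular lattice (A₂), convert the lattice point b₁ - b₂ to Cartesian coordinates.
(0.5, -0.866)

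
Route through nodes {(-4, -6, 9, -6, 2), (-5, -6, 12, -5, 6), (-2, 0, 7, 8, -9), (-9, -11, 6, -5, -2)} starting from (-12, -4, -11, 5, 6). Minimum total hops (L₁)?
108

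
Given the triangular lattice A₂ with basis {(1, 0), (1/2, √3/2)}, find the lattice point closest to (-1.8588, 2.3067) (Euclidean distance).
(-1.5, 2.598)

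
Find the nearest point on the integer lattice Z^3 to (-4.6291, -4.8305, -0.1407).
(-5, -5, 0)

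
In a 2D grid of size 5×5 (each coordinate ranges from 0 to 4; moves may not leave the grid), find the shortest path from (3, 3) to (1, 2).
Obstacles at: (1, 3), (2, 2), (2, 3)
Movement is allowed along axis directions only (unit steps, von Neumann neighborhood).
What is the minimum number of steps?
5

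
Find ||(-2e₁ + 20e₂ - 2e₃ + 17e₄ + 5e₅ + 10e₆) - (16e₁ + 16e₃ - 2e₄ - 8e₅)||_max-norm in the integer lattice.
20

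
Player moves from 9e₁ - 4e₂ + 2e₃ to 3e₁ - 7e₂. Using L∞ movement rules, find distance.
6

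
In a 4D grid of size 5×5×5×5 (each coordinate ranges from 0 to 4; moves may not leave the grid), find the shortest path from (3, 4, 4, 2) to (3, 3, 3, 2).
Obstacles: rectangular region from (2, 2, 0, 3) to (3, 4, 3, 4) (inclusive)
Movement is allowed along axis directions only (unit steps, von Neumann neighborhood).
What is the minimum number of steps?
2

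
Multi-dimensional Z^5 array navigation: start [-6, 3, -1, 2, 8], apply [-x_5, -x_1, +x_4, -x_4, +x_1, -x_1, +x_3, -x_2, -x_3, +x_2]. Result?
(-7, 3, -1, 2, 7)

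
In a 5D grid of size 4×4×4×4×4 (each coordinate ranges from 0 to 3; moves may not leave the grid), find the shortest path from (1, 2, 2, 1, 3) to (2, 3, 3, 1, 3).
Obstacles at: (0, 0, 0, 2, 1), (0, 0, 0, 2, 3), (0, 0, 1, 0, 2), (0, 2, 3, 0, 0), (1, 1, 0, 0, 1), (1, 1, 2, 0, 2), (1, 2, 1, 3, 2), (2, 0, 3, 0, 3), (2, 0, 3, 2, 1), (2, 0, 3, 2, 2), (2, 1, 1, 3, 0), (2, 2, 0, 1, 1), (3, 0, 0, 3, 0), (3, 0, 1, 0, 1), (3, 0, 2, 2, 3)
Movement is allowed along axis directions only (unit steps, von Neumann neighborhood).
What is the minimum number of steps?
3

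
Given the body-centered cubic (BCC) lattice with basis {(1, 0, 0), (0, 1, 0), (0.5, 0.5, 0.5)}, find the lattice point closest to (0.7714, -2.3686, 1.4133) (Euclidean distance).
(0.5, -2.5, 1.5)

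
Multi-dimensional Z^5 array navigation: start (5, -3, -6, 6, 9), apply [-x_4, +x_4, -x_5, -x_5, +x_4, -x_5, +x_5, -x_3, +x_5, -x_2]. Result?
(5, -4, -7, 7, 8)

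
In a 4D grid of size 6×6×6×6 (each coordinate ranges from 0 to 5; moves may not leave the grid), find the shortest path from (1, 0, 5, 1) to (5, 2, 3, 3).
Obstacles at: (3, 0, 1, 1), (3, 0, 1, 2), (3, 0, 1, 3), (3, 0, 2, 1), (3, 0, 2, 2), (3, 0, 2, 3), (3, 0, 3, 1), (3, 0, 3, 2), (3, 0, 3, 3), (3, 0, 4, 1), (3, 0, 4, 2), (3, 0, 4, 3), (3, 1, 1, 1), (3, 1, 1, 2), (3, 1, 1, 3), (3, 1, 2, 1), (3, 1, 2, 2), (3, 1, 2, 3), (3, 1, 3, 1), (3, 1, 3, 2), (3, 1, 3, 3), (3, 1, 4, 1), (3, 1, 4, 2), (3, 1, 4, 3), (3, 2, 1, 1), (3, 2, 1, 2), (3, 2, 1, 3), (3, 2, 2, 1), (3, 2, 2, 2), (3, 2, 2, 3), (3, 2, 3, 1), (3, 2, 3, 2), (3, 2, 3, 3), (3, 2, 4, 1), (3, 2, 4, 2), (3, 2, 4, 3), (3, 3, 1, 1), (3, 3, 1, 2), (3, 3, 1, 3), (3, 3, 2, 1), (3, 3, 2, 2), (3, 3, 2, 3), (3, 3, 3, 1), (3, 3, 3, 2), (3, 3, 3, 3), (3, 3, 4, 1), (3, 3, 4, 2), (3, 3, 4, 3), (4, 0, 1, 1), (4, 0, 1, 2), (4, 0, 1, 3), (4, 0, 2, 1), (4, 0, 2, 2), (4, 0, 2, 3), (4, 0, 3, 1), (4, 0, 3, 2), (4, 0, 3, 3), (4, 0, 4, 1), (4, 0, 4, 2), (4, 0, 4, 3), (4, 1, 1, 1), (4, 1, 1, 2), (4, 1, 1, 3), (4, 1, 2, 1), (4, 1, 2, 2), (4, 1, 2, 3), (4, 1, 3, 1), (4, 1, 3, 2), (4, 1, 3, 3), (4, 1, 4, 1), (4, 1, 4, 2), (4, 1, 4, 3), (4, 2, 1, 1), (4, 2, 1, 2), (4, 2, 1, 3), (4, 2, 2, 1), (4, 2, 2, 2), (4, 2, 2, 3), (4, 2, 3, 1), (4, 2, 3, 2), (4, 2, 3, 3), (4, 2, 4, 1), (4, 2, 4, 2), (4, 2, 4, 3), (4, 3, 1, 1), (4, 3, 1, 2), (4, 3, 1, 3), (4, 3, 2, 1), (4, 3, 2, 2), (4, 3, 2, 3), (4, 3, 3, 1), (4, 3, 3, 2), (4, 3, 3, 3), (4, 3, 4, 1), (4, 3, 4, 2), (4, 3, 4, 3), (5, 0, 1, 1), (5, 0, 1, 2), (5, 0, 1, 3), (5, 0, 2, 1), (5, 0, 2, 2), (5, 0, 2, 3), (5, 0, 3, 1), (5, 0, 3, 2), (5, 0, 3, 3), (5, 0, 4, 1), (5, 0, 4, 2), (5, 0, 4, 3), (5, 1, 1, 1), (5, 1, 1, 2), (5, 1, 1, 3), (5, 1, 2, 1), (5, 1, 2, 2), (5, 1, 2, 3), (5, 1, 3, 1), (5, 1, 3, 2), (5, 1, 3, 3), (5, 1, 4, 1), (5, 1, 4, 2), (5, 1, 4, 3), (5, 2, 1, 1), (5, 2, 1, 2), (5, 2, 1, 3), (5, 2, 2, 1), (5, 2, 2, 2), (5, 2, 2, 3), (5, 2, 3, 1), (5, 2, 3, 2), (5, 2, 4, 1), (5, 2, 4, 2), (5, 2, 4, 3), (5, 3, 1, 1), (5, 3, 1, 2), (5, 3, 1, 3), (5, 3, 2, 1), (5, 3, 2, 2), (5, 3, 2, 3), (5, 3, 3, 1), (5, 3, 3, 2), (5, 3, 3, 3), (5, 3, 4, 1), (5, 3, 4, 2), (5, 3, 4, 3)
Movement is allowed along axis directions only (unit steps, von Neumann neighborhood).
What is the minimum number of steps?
12
(one shortest path: (1, 0, 5, 1) → (2, 0, 5, 1) → (3, 0, 5, 1) → (4, 0, 5, 1) → (5, 0, 5, 1) → (5, 1, 5, 1) → (5, 2, 5, 1) → (5, 2, 5, 2) → (5, 2, 5, 3) → (5, 2, 5, 4) → (5, 2, 4, 4) → (5, 2, 3, 4) → (5, 2, 3, 3))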